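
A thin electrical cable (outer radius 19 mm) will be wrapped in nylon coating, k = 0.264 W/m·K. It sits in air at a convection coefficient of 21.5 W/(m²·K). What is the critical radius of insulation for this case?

For a cylinder r_cr = k/h = 0.264/21.5
r_cr = 12.3 mm; since the bare radius (19 mm) is above r_cr, any added insulation will reduce heat loss.

r_cr ≈ 12.3 mm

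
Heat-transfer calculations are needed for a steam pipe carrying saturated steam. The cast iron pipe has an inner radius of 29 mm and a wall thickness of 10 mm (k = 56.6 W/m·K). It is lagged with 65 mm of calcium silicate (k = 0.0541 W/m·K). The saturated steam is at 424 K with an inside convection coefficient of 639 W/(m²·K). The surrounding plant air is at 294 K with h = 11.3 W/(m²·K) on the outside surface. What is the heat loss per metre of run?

For a radial system each layer contributes R = ln(r_out/r_in)/(2πkL); films add R = 1/(hA).
R_inner film = 1/(h_i·2πr₁L) = 1/(639×2π×0.029×1) = 0.008589 K/W
R_cast iron pipe wall = ln(39/29)/(2π×56.6×1) = 8.331×10^-4 K/W
R_calcium silicate = ln(104/39)/(2π×0.0541×1) = 2.885 K/W
R_outer film = 1/(h_o·2πr_oL) = 1/(11.3×2π×0.104×1) = 0.1354 K/W
R_total = 3.03 K/W
Q = ΔT/R_total = 130/3.03

q′ ≈ 42.9 W/m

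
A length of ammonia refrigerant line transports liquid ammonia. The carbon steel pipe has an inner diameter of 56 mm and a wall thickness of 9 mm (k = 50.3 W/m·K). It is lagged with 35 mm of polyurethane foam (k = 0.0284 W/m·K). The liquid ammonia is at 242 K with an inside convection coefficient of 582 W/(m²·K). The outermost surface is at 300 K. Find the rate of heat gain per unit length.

q′ ≈ 15.5 W/m

Cylindrical conduction, so R = ln(r₂/r₁)/(2πkL) per layer, in series:
R_inner film = 1/(h_i·2πr₁L) = 1/(582×2π×0.028×1) = 0.009767 K/W
R_carbon steel pipe wall = ln(37/28)/(2π×50.3×1) = 8.819×10^-4 K/W
R_polyurethane foam = ln(72/37)/(2π×0.0284×1) = 3.731 K/W
R_total = 3.742 K/W
Q = ΔT/R_total = 58/3.742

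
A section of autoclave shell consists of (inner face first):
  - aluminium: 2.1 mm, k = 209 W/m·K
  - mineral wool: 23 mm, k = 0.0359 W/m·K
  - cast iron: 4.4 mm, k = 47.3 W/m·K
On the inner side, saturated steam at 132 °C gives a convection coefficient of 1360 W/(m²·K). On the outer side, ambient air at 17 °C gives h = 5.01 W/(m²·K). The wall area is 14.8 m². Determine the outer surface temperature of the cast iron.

Treating each layer as a thermal resistance in series:
R_inner film = 1/(h_i·A) = 1/(1360×14.8) = 4.968×10^-5 K/W
R_aluminium = L/(kA) = 0.0021/(209×14.8) = 6.789×10^-7 K/W
R_mineral wool = L/(kA) = 0.023/(0.0359×14.8) = 0.04329 K/W
R_cast iron = L/(kA) = 0.0044/(47.3×14.8) = 6.285×10^-6 K/W
R_outer film = 1/(h_o·A) = 1/(5.01×14.8) = 0.01349 K/W
R_total = 0.05683 K/W;  Q = ΔT/R_total = 115/0.05683 = 2024 W
T_interface = T_inner − Q·ΣR(inner→interface) = 132 − 2020×0.04335

T ≈ 44.3 °C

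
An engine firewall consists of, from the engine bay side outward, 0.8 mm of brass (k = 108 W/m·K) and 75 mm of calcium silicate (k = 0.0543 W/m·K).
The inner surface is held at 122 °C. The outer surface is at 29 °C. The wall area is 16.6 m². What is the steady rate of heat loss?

Model the wall as resistances in series:
R_brass = L/(kA) = 0.0008/(108×16.6) = 4.462×10^-7 K/W
R_calcium silicate = L/(kA) = 0.075/(0.0543×16.6) = 0.08321 K/W
R_total = 0.08321 K/W
Q = ΔT / R_total = 93 / 0.08321

Q ≈ 1120 W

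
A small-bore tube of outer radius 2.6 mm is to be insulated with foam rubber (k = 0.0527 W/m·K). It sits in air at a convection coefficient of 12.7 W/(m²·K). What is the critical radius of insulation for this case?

For a cylinder r_cr = k/h = 0.0527/12.7
r_cr = 4.15 mm; since the bare radius (2.6 mm) is below r_cr, adding a thin layer of insulation will *increase* heat loss.

r_cr ≈ 4.15 mm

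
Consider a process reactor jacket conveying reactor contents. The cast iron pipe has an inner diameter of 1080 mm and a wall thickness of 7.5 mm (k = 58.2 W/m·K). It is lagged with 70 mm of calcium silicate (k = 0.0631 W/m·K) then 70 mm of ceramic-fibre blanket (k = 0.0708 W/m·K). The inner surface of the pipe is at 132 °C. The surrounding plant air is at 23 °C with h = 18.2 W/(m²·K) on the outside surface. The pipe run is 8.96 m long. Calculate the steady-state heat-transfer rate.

Q ≈ 1750 W

Cylindrical conduction, so R = ln(r₂/r₁)/(2πkL) per layer, in series:
R_cast iron pipe wall = ln(547.5/540)/(2π×58.2×8.96) = 4.21×10^-6 K/W
R_calcium silicate = ln(617.5/547.5)/(2π×0.0631×8.96) = 0.03387 K/W
R_ceramic-fibre blanket = ln(687.5/617.5)/(2π×0.0708×8.96) = 0.02694 K/W
R_outer film = 1/(h_o·2πr_oL) = 1/(18.2×2π×0.6875×8.96) = 0.00142 K/W
R_total = 0.06223 K/W
Q = ΔT/R_total = 109/0.06223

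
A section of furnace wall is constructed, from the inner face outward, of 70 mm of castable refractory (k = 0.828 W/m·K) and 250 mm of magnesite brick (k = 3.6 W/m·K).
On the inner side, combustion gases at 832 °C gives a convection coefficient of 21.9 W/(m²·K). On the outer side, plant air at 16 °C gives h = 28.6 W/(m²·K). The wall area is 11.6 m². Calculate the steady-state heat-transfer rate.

Thermal resistances in series:
R_inner film = 1/(h_i·A) = 1/(21.9×11.6) = 0.003936 K/W
R_castable refractory = L/(kA) = 0.07/(0.828×11.6) = 0.007288 K/W
R_magnesite brick = L/(kA) = 0.25/(3.6×11.6) = 0.005987 K/W
R_outer film = 1/(h_o·A) = 1/(28.6×11.6) = 0.003014 K/W
R_total = 0.02023 K/W
Q = ΔT / R_total = 816 / 0.02023

Q ≈ 40300 W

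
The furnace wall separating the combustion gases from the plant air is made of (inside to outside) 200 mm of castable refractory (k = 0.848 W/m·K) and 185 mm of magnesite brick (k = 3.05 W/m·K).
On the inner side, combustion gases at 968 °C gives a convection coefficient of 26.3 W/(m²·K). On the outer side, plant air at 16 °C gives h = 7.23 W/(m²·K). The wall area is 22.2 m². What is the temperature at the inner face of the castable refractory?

Using the resistance-network approach (series):
R_inner film = 1/(h_i·A) = 1/(26.3×22.2) = 0.001713 K/W
R_castable refractory = L/(kA) = 0.2/(0.848×22.2) = 0.01062 K/W
R_magnesite brick = L/(kA) = 0.185/(3.05×22.2) = 0.002732 K/W
R_outer film = 1/(h_o·A) = 1/(7.23×22.2) = 0.00623 K/W
R_total = 0.0213 K/W;  Q = ΔT/R_total = 952/0.0213 = 44700 W
T_interface = T_inner − Q·ΣR(inner→interface) = 968 − 44700×0.001713

T ≈ 891 °C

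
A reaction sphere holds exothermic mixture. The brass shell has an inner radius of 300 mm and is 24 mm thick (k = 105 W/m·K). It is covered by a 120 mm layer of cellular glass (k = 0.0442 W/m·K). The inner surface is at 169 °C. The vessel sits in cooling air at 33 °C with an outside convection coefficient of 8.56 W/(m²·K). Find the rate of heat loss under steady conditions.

For a spherical shell R = (1/r₁ − 1/r₂)/(4πk); film R = 1/(h·4πr²). In series:
R_brass shell = (1/0.3 − 1/0.324)/(4π×105) = 1.871×10^-4 K/W
R_cellular glass = (1/0.324 − 1/0.444)/(4π×0.0442) = 1.502 K/W
R_outer film = 1/(h·4πr_o²) = 1/(8.56×4π×0.444²) = 0.04716 K/W
R_total = 1.549 K/W
Q = ΔT/R_total = 136/1.549

Q ≈ 87.8 W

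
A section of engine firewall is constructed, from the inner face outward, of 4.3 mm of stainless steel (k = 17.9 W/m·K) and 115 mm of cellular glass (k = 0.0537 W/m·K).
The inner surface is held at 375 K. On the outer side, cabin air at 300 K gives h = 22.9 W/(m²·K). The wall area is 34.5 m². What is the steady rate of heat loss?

Q ≈ 1180 W

Series thermal resistances:
R_stainless steel = L/(kA) = 0.0043/(17.9×34.5) = 6.963×10^-6 K/W
R_cellular glass = L/(kA) = 0.115/(0.0537×34.5) = 0.06207 K/W
R_outer film = 1/(h_o·A) = 1/(22.9×34.5) = 0.001266 K/W
R_total = 0.06335 K/W
Q = ΔT / R_total = 75 / 0.06335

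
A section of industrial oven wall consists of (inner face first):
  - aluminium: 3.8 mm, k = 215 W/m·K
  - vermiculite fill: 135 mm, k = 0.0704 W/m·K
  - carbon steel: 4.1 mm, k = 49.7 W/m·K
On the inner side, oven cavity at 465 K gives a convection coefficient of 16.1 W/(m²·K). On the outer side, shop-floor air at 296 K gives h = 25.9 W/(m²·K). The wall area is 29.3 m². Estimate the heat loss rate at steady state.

Q ≈ 2450 W

Model the wall as resistances in series:
R_inner film = 1/(h_i·A) = 1/(16.1×29.3) = 0.00212 K/W
R_aluminium = L/(kA) = 0.0038/(215×29.3) = 6.032×10^-7 K/W
R_vermiculite fill = L/(kA) = 0.135/(0.0704×29.3) = 0.06545 K/W
R_carbon steel = L/(kA) = 0.0041/(49.7×29.3) = 2.816×10^-6 K/W
R_outer film = 1/(h_o·A) = 1/(25.9×29.3) = 0.001318 K/W
R_total = 0.06889 K/W
Q = ΔT / R_total = 169 / 0.06889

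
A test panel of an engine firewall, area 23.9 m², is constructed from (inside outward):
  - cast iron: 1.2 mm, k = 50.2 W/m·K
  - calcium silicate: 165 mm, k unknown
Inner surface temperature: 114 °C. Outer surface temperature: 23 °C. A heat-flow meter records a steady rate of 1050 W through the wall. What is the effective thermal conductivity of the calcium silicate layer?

Series thermal resistances:
R_cast iron = L/(kA) = 0.0012/(50.2×23.9) = 1×10^-6 K/W
Sum of known resistances R_other = 1×10^-6 K/W
Total R = ΔT/Q = 91/1050 = 0.08667 K/W
R_calcium silicate = R_total − R_other = 0.08667 K/W
k = L/(R·A) = 0.165/(0.08667×23.9)

k ≈ 0.0797 W/(m·K)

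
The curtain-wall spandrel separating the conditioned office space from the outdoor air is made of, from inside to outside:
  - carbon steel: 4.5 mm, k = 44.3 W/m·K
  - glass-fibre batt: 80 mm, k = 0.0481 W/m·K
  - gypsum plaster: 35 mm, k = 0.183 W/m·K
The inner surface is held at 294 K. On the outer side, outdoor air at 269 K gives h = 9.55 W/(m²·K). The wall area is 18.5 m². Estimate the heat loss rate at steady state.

Q ≈ 236 W

Treating each layer as a thermal resistance in series:
R_carbon steel = L/(kA) = 0.0045/(44.3×18.5) = 5.491×10^-6 K/W
R_glass-fibre batt = L/(kA) = 0.08/(0.0481×18.5) = 0.0899 K/W
R_gypsum plaster = L/(kA) = 0.035/(0.183×18.5) = 0.01034 K/W
R_outer film = 1/(h_o·A) = 1/(9.55×18.5) = 0.00566 K/W
R_total = 0.1059 K/W
Q = ΔT / R_total = 25 / 0.1059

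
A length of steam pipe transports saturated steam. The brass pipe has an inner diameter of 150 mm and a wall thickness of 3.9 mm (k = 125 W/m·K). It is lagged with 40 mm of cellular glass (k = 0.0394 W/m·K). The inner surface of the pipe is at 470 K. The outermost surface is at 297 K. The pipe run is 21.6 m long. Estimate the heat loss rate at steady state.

Q ≈ 2260 W

Per-layer cylindrical resistances, series-summed:
R_brass pipe wall = ln(78.9/75)/(2π×125×21.6) = 2.988×10^-6 K/W
R_cellular glass = ln(118.9/78.9)/(2π×0.0394×21.6) = 0.07669 K/W
R_total = 0.0767 K/W
Q = ΔT/R_total = 173/0.0767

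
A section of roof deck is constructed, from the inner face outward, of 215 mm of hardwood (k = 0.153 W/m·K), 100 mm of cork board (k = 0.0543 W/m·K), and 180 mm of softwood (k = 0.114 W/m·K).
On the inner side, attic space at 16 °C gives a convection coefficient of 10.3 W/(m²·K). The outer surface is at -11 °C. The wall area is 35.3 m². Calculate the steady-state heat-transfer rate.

Series thermal resistances:
R_inner film = 1/(h_i·A) = 1/(10.3×35.3) = 0.00275 K/W
R_hardwood = L/(kA) = 0.215/(0.153×35.3) = 0.03981 K/W
R_cork board = L/(kA) = 0.1/(0.0543×35.3) = 0.05217 K/W
R_softwood = L/(kA) = 0.18/(0.114×35.3) = 0.04473 K/W
R_total = 0.1395 K/W
Q = ΔT / R_total = 27 / 0.1395

Q ≈ 194 W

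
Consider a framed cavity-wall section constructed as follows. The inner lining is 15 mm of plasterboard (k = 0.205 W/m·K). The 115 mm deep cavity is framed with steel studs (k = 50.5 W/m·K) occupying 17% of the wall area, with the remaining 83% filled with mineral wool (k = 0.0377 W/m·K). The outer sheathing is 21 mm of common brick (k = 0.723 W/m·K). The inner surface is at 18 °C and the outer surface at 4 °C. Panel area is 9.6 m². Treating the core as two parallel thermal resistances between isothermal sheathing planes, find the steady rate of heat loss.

Sheathing layers in series; stud and cavity paths in parallel between them.
R_inner = 0.015/(0.205×9.6) = 0.007622 K/W
R_stud  = 0.115/(50.5×0.17×9.6) = 0.001395 K/W
R_cav   = 0.115/(0.0377×0.83×9.6) = 0.3828 K/W
1/R_core = 1/R_stud + 1/R_cav → R_core = 0.00139 K/W
R_outer = 0.021/(0.723×9.6) = 0.003026 K/W
R_total = 0.01204 K/W
Q = ΔT/R_total = 14/0.01204

Q ≈ 1160 W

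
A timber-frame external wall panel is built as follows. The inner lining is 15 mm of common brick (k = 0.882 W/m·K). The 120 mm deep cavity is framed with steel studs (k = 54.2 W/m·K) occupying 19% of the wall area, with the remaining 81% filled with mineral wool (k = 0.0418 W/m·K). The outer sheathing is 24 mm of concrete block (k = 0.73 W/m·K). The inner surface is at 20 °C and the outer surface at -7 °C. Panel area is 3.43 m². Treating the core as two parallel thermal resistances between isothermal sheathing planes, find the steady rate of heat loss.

Q ≈ 1510 W

Sheathing layers in series; stud and cavity paths in parallel between them.
R_inner = 0.015/(0.882×3.43) = 0.004958 K/W
R_stud  = 0.12/(54.2×0.19×3.43) = 0.003397 K/W
R_cav   = 0.12/(0.0418×0.81×3.43) = 1.033 K/W
1/R_core = 1/R_stud + 1/R_cav → R_core = 0.003386 K/W
R_outer = 0.024/(0.73×3.43) = 0.009585 K/W
R_total = 0.01793 K/W
Q = ΔT/R_total = 27/0.01793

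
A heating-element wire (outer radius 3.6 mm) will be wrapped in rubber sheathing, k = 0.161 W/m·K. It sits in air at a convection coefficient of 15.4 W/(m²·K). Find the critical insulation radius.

For a cylinder r_cr = k/h = 0.161/15.4
r_cr = 10.5 mm; since the bare radius (3.6 mm) is below r_cr, adding a thin layer of insulation will *increase* heat loss.

r_cr ≈ 10.5 mm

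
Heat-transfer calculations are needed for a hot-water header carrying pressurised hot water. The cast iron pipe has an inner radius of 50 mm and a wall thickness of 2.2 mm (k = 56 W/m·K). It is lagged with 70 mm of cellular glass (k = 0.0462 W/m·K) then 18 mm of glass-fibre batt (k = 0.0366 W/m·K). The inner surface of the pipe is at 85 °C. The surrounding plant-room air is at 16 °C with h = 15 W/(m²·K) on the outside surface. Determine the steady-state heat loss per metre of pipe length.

Cylindrical conduction, so R = ln(r₂/r₁)/(2πkL) per layer, in series:
R_cast iron pipe wall = ln(52.2/50)/(2π×56×1) = 1.224×10^-4 K/W
R_cellular glass = ln(122.2/52.2)/(2π×0.0462×1) = 2.93 K/W
R_glass-fibre batt = ln(140.2/122.2)/(2π×0.0366×1) = 0.5975 K/W
R_outer film = 1/(h_o·2πr_oL) = 1/(15×2π×0.1402×1) = 0.07568 K/W
R_total = 3.603 K/W
Q = ΔT/R_total = 69/3.603

q′ ≈ 19.1 W/m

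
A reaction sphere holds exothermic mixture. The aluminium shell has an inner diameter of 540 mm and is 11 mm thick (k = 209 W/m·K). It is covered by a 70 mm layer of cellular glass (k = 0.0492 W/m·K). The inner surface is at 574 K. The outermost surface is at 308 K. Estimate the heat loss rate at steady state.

Spherical conduction: R = (1/r_in − 1/r_out)/(4πk) per layer; series-sum.
R_aluminium shell = (1/0.27 − 1/0.281)/(4π×209) = 5.52×10^-5 K/W
R_cellular glass = (1/0.281 − 1/0.351)/(4π×0.0492) = 1.148 K/W
R_total = 1.148 K/W
Q = ΔT/R_total = 266/1.148

Q ≈ 232 W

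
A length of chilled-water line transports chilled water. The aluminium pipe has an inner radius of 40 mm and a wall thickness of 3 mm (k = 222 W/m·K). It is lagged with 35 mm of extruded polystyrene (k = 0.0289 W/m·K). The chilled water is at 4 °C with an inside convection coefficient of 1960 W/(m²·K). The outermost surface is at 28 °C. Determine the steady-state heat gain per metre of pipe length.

Cylindrical conduction, so R = ln(r₂/r₁)/(2πkL) per layer, in series:
R_inner film = 1/(h_i·2πr₁L) = 1/(1960×2π×0.04×1) = 0.00203 K/W
R_aluminium pipe wall = ln(43/40)/(2π×222×1) = 5.185×10^-5 K/W
R_extruded polystyrene = ln(78/43)/(2π×0.0289×1) = 3.28 K/W
R_total = 3.282 K/W
Q = ΔT/R_total = 24/3.282

q′ ≈ 7.31 W/m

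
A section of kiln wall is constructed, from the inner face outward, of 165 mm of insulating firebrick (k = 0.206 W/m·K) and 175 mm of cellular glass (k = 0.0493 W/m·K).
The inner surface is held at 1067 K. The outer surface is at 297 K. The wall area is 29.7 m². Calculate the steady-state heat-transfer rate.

Q ≈ 5260 W

Using the resistance-network approach (series):
R_insulating firebrick = L/(kA) = 0.165/(0.206×29.7) = 0.02697 K/W
R_cellular glass = L/(kA) = 0.175/(0.0493×29.7) = 0.1195 K/W
R_total = 0.1465 K/W
Q = ΔT / R_total = 770 / 0.1465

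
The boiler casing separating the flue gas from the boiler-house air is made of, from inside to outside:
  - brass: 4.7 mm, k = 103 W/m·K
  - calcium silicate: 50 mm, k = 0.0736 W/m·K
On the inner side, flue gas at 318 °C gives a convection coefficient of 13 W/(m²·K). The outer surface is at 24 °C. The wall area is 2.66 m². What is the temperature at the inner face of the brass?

T ≈ 288 °C

Model the wall as resistances in series:
R_inner film = 1/(h_i·A) = 1/(13×2.66) = 0.02892 K/W
R_brass = L/(kA) = 0.0047/(103×2.66) = 1.715×10^-5 K/W
R_calcium silicate = L/(kA) = 0.05/(0.0736×2.66) = 0.2554 K/W
R_total = 0.2843 K/W;  Q = ΔT/R_total = 294/0.2843 = 1034 W
T_interface = T_inner − Q·ΣR(inner→interface) = 318 − 1030×0.02892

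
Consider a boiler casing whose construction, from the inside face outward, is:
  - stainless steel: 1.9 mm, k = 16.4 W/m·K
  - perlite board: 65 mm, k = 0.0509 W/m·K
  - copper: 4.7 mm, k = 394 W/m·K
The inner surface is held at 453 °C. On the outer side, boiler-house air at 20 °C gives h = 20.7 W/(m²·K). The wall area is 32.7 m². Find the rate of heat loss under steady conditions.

Thermal resistances in series:
R_stainless steel = L/(kA) = 0.0019/(16.4×32.7) = 3.543×10^-6 K/W
R_perlite board = L/(kA) = 0.065/(0.0509×32.7) = 0.03905 K/W
R_copper = L/(kA) = 0.0047/(394×32.7) = 3.648×10^-7 K/W
R_outer film = 1/(h_o·A) = 1/(20.7×32.7) = 0.001477 K/W
R_total = 0.04053 K/W
Q = ΔT / R_total = 433 / 0.04053

Q ≈ 10700 W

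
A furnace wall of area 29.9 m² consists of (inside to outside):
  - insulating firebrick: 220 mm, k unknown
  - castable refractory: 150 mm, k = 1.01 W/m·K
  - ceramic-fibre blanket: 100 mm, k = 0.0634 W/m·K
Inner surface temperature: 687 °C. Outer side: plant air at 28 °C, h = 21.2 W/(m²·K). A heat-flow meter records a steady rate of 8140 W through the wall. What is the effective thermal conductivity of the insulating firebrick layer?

Treating each layer as a thermal resistance in series:
R_castable refractory = L/(kA) = 0.15/(1.01×29.9) = 0.004967 K/W
R_ceramic-fibre blanket = L/(kA) = 0.1/(0.0634×29.9) = 0.05275 K/W
R_outer film = 1/(h_o·A) = 1/(21.2×29.9) = 0.001578 K/W
Sum of known resistances R_other = 0.0593 K/W
Total R = ΔT/Q = 659/8140 = 0.08096 K/W
R_insulating firebrick = R_total − R_other = 0.02166 K/W
k = L/(R·A) = 0.22/(0.02166×29.9)

k ≈ 0.34 W/(m·K)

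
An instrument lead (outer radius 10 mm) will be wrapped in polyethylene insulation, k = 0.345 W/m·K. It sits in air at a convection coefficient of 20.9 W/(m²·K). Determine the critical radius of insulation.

For a cylinder r_cr = k/h = 0.345/20.9
r_cr = 16.5 mm; since the bare radius (10 mm) is below r_cr, adding a thin layer of insulation will *increase* heat loss.

r_cr ≈ 16.5 mm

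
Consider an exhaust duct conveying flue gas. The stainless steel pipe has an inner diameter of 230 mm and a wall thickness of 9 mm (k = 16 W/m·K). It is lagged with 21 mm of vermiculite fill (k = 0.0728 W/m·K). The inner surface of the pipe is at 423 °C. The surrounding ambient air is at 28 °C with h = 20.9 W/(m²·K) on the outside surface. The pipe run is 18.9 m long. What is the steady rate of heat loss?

Q ≈ 18900 W

Treating each annulus and film as a series resistance:
R_stainless steel pipe wall = ln(124/115)/(2π×16×18.9) = 3.966×10^-5 K/W
R_vermiculite fill = ln(145/124)/(2π×0.0728×18.9) = 0.0181 K/W
R_outer film = 1/(h_o·2πr_oL) = 1/(20.9×2π×0.145×18.9) = 0.002779 K/W
R_total = 0.02092 K/W
Q = ΔT/R_total = 395/0.02092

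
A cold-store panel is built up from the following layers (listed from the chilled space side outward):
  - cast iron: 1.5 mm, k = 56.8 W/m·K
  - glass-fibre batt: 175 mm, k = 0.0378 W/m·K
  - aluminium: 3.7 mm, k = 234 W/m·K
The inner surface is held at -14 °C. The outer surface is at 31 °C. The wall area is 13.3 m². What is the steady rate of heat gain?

Series thermal resistances:
R_cast iron = L/(kA) = 0.0015/(56.8×13.3) = 1.986×10^-6 K/W
R_glass-fibre batt = L/(kA) = 0.175/(0.0378×13.3) = 0.3481 K/W
R_aluminium = L/(kA) = 0.0037/(234×13.3) = 1.189×10^-6 K/W
R_total = 0.3481 K/W
Q = ΔT / R_total = 45 / 0.3481

Q ≈ 129 W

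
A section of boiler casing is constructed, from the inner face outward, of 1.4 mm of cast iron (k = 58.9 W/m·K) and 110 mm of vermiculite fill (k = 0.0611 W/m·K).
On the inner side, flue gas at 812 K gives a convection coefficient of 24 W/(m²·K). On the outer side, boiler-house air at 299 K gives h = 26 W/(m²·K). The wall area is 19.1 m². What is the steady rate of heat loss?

Q ≈ 5210 W

Series thermal resistances:
R_inner film = 1/(h_i·A) = 1/(24×19.1) = 0.002182 K/W
R_cast iron = L/(kA) = 0.0014/(58.9×19.1) = 1.244×10^-6 K/W
R_vermiculite fill = L/(kA) = 0.11/(0.0611×19.1) = 0.09426 K/W
R_outer film = 1/(h_o·A) = 1/(26×19.1) = 0.002014 K/W
R_total = 0.09845 K/W
Q = ΔT / R_total = 513 / 0.09845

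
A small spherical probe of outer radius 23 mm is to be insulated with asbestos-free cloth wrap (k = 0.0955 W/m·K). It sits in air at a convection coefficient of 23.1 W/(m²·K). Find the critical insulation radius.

r_cr ≈ 8.27 mm

For a sphere r_cr = 2k/h = 2×0.0955/23.1
r_cr = 8.27 mm; since the bare radius (23 mm) is above r_cr, any added insulation will reduce heat loss.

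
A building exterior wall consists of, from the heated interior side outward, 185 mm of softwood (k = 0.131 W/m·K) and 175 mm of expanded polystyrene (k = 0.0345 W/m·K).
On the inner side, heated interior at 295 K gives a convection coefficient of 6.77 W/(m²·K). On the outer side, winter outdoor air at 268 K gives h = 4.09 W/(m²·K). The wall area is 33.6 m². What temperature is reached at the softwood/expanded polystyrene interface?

T ≈ 289 K

Series thermal resistances:
R_inner film = 1/(h_i·A) = 1/(6.77×33.6) = 0.004396 K/W
R_softwood = L/(kA) = 0.185/(0.131×33.6) = 0.04203 K/W
R_expanded polystyrene = L/(kA) = 0.175/(0.0345×33.6) = 0.151 K/W
R_outer film = 1/(h_o·A) = 1/(4.09×33.6) = 0.007277 K/W
R_total = 0.2047 K/W;  Q = ΔT/R_total = 27/0.2047 = 131.9 W
T_interface = T_inner − Q·ΣR(inner→interface) = 295 − 132×0.04643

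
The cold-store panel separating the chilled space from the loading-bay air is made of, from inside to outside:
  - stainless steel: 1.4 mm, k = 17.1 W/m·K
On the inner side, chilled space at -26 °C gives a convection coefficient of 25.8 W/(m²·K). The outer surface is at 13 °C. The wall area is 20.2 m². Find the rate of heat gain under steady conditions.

Q ≈ 20300 W

Model the wall as resistances in series:
R_inner film = 1/(h_i·A) = 1/(25.8×20.2) = 0.001919 K/W
R_stainless steel = L/(kA) = 0.0014/(17.1×20.2) = 4.053×10^-6 K/W
R_total = 0.001923 K/W
Q = ΔT / R_total = 39 / 0.001923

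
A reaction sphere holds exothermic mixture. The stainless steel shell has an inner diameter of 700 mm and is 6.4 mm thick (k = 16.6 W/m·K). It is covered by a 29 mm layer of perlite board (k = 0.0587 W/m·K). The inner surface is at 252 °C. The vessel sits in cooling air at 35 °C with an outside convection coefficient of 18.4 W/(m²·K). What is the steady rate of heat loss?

Each spherical layer contributes R = (1/r_i − 1/r_o)/(4πk):
R_stainless steel shell = (1/0.35 − 1/0.3564)/(4π×16.6) = 2.46×10^-4 K/W
R_perlite board = (1/0.3564 − 1/0.3854)/(4π×0.0587) = 0.2862 K/W
R_outer film = 1/(h·4πr_o²) = 1/(18.4×4π×0.3854²) = 0.02912 K/W
R_total = 0.3156 K/W
Q = ΔT/R_total = 217/0.3156

Q ≈ 688 W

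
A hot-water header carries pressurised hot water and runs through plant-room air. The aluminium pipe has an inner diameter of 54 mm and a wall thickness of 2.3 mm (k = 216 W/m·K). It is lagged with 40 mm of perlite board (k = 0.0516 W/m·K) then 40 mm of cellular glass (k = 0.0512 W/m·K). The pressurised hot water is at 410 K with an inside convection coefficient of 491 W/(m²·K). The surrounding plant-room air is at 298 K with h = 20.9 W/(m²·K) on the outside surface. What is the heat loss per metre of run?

q′ ≈ 27 W/m

Per-layer cylindrical resistances, series-summed:
R_inner film = 1/(h_i·2πr₁L) = 1/(491×2π×0.027×1) = 0.01201 K/W
R_aluminium pipe wall = ln(29.3/27)/(2π×216×1) = 6.024×10^-5 K/W
R_perlite board = ln(69.3/29.3)/(2π×0.0516×1) = 2.655 K/W
R_cellular glass = ln(109.3/69.3)/(2π×0.0512×1) = 1.416 K/W
R_outer film = 1/(h_o·2πr_oL) = 1/(20.9×2π×0.1093×1) = 0.06967 K/W
R_total = 4.153 K/W
Q = ΔT/R_total = 112/4.153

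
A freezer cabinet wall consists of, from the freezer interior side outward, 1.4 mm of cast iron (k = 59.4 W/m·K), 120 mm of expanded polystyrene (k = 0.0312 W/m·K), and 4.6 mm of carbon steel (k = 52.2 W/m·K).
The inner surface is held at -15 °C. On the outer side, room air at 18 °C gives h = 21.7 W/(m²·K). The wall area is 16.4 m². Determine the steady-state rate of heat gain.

Q ≈ 139 W

Using the resistance-network approach (series):
R_cast iron = L/(kA) = 0.0014/(59.4×16.4) = 1.437×10^-6 K/W
R_expanded polystyrene = L/(kA) = 0.12/(0.0312×16.4) = 0.2345 K/W
R_carbon steel = L/(kA) = 0.0046/(52.2×16.4) = 5.373×10^-6 K/W
R_outer film = 1/(h_o·A) = 1/(21.7×16.4) = 0.00281 K/W
R_total = 0.2373 K/W
Q = ΔT / R_total = 33 / 0.2373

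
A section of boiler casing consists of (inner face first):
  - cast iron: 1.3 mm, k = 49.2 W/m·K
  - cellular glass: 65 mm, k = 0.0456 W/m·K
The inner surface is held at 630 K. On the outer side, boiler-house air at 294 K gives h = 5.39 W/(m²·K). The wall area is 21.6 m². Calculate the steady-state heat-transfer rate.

Q ≈ 4510 W

Model the wall as resistances in series:
R_cast iron = L/(kA) = 0.0013/(49.2×21.6) = 1.223×10^-6 K/W
R_cellular glass = L/(kA) = 0.065/(0.0456×21.6) = 0.06599 K/W
R_outer film = 1/(h_o·A) = 1/(5.39×21.6) = 0.008589 K/W
R_total = 0.07458 K/W
Q = ΔT / R_total = 336 / 0.07458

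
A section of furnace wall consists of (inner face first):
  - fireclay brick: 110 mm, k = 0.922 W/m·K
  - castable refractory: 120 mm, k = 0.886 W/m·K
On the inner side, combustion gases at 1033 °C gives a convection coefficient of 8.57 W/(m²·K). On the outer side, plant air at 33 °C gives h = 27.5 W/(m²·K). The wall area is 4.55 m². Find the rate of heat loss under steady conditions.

Model the wall as resistances in series:
R_inner film = 1/(h_i·A) = 1/(8.57×4.55) = 0.02565 K/W
R_fireclay brick = L/(kA) = 0.11/(0.922×4.55) = 0.02622 K/W
R_castable refractory = L/(kA) = 0.12/(0.886×4.55) = 0.02977 K/W
R_outer film = 1/(h_o·A) = 1/(27.5×4.55) = 0.007992 K/W
R_total = 0.08963 K/W
Q = ΔT / R_total = 1000 / 0.08963

Q ≈ 11200 W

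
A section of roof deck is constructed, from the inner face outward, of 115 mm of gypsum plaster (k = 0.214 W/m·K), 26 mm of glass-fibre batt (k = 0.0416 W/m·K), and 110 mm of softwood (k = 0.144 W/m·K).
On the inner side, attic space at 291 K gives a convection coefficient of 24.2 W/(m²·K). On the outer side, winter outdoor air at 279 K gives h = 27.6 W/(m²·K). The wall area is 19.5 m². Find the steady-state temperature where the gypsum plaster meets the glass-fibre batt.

T ≈ 288 K

Model the wall as resistances in series:
R_inner film = 1/(h_i·A) = 1/(24.2×19.5) = 0.002119 K/W
R_gypsum plaster = L/(kA) = 0.115/(0.214×19.5) = 0.02756 K/W
R_glass-fibre batt = L/(kA) = 0.026/(0.0416×19.5) = 0.03205 K/W
R_softwood = L/(kA) = 0.11/(0.144×19.5) = 0.03917 K/W
R_outer film = 1/(h_o·A) = 1/(27.6×19.5) = 0.001858 K/W
R_total = 0.1028 K/W;  Q = ΔT/R_total = 12/0.1028 = 116.8 W
T_interface = T_inner − Q·ΣR(inner→interface) = 291 − 117×0.02968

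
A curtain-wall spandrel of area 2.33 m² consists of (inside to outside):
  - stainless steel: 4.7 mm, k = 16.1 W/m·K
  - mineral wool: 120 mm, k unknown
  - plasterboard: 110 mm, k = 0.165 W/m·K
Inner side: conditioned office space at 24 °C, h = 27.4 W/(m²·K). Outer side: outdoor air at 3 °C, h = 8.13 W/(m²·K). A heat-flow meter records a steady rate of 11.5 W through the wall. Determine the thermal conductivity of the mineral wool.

k ≈ 0.035 W/(m·K)

Using the resistance-network approach (series):
R_inner film = 1/(h_i·A) = 1/(27.4×2.33) = 0.01566 K/W
R_stainless steel = L/(kA) = 0.0047/(16.1×2.33) = 1.253×10^-4 K/W
R_plasterboard = L/(kA) = 0.11/(0.165×2.33) = 0.2861 K/W
R_outer film = 1/(h_o·A) = 1/(8.13×2.33) = 0.05279 K/W
Sum of known resistances R_other = 0.3547 K/W
Total R = ΔT/Q = 21/11.5 = 1.826 K/W
R_mineral wool = R_total − R_other = 1.471 K/W
k = L/(R·A) = 0.12/(1.471×2.33)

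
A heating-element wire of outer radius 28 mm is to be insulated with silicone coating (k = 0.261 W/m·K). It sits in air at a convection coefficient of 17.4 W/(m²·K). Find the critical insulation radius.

r_cr ≈ 15 mm

For a cylinder r_cr = k/h = 0.261/17.4
r_cr = 15 mm; since the bare radius (28 mm) is above r_cr, any added insulation will reduce heat loss.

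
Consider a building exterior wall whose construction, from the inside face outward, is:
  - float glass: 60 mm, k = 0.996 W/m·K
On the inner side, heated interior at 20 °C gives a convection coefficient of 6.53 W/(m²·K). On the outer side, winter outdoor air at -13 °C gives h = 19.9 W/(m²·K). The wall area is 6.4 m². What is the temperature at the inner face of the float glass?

T ≈ 0.831 °C

Model the wall as resistances in series:
R_inner film = 1/(h_i·A) = 1/(6.53×6.4) = 0.02393 K/W
R_float glass = L/(kA) = 0.06/(0.996×6.4) = 0.009413 K/W
R_outer film = 1/(h_o·A) = 1/(19.9×6.4) = 0.007852 K/W
R_total = 0.04119 K/W;  Q = ΔT/R_total = 33/0.04119 = 801.1 W
T_interface = T_inner − Q·ΣR(inner→interface) = 20 − 801×0.02393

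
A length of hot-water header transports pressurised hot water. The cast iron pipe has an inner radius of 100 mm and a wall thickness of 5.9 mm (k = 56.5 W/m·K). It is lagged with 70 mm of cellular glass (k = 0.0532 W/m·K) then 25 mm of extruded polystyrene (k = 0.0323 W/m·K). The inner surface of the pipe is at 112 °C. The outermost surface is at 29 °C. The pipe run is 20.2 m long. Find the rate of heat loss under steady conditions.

Q ≈ 772 W

Cylindrical conduction, so R = ln(r₂/r₁)/(2πkL) per layer, in series:
R_cast iron pipe wall = ln(105.9/100)/(2π×56.5×20.2) = 7.994×10^-6 K/W
R_cellular glass = ln(175.9/105.9)/(2π×0.0532×20.2) = 0.07515 K/W
R_extruded polystyrene = ln(200.9/175.9)/(2π×0.0323×20.2) = 0.03242 K/W
R_total = 0.1076 K/W
Q = ΔT/R_total = 83/0.1076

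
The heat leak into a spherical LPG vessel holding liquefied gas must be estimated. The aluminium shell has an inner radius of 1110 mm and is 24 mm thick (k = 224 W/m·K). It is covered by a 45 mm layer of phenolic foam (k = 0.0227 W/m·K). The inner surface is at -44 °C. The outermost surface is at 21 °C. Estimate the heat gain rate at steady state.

Spherical conduction: R = (1/r_in − 1/r_out)/(4πk) per layer; series-sum.
R_aluminium shell = (1/1.11 − 1/1.134)/(4π×224) = 6.774×10^-6 K/W
R_phenolic foam = (1/1.134 − 1/1.179)/(4π×0.0227) = 0.118 K/W
R_total = 0.118 K/W
Q = ΔT/R_total = 65/0.118

Q ≈ 551 W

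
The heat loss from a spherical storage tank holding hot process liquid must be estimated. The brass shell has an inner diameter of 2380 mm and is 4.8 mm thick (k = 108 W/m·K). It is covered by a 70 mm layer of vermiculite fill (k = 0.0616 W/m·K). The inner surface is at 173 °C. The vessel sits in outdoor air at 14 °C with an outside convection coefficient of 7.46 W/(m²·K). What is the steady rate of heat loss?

Q ≈ 2390 W

For a spherical shell R = (1/r₁ − 1/r₂)/(4πk); film R = 1/(h·4πr²). In series:
R_brass shell = (1/1.19 − 1/1.1948)/(4π×108) = 2.488×10^-6 K/W
R_vermiculite fill = (1/1.1948 − 1/1.2648)/(4π×0.0616) = 0.05984 K/W
R_outer film = 1/(h·4πr_o²) = 1/(7.46×4π×1.2648²) = 0.006668 K/W
R_total = 0.06651 K/W
Q = ΔT/R_total = 159/0.06651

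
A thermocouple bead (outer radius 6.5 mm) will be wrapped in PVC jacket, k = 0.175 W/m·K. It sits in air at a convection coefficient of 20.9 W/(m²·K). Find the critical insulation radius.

r_cr ≈ 16.7 mm

For a sphere r_cr = 2k/h = 2×0.175/20.9
r_cr = 16.7 mm; since the bare radius (6.5 mm) is below r_cr, adding a thin layer of insulation will *increase* heat loss.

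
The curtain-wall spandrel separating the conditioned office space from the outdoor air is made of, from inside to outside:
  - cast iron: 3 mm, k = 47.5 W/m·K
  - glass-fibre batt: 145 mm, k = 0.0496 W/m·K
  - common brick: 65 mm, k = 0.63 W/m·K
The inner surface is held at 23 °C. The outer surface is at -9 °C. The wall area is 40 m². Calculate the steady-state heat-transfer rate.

Q ≈ 423 W

Using the resistance-network approach (series):
R_cast iron = L/(kA) = 0.003/(47.5×40) = 1.579×10^-6 K/W
R_glass-fibre batt = L/(kA) = 0.145/(0.0496×40) = 0.07308 K/W
R_common brick = L/(kA) = 0.065/(0.63×40) = 0.002579 K/W
R_total = 0.07567 K/W
Q = ΔT / R_total = 32 / 0.07567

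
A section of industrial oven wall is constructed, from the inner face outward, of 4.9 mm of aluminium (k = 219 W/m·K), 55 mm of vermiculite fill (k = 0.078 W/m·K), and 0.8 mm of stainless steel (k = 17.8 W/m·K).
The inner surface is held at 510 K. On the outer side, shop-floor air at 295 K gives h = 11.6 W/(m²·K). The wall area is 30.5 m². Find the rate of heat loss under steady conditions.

Model the wall as resistances in series:
R_aluminium = L/(kA) = 0.0049/(219×30.5) = 7.336×10^-7 K/W
R_vermiculite fill = L/(kA) = 0.055/(0.078×30.5) = 0.02312 K/W
R_stainless steel = L/(kA) = 0.0008/(17.8×30.5) = 1.474×10^-6 K/W
R_outer film = 1/(h_o·A) = 1/(11.6×30.5) = 0.002826 K/W
R_total = 0.02595 K/W
Q = ΔT / R_total = 215 / 0.02595

Q ≈ 8290 W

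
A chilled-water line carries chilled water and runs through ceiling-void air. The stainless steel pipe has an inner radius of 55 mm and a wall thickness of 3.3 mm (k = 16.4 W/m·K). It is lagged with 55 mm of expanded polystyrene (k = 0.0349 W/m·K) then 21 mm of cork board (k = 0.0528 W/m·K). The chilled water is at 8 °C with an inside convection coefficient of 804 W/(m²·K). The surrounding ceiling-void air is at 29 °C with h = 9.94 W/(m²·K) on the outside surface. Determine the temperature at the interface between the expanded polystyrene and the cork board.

T ≈ 25.4 °C

Per-layer cylindrical resistances, series-summed:
R_inner film = 1/(h_i·2πr₁L) = 1/(804×2π×0.055×1) = 0.003599 K/W
R_stainless steel pipe wall = ln(58.3/55)/(2π×16.4×1) = 5.655×10^-4 K/W
R_expanded polystyrene = ln(113.3/58.3)/(2π×0.0349×1) = 3.03 K/W
R_cork board = ln(134.3/113.3)/(2π×0.0528×1) = 0.5125 K/W
R_outer film = 1/(h_o·2πr_oL) = 1/(9.94×2π×0.1343×1) = 0.1192 K/W
R_total = 3.666 K/W
Q = ΔT/R_total = 21/3.666
Q = 5.73 W/m
T_interface = T_inner + Q·ΣR(inner→interface) = 8 + 5.73×3.034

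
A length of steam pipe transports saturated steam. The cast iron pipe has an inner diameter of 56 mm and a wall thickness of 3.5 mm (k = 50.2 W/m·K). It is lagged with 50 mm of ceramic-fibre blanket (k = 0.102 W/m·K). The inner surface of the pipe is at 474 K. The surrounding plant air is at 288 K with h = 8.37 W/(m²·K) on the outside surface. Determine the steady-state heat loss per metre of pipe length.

q′ ≈ 108 W/m

Per-layer cylindrical resistances, series-summed:
R_cast iron pipe wall = ln(31.5/28)/(2π×50.2×1) = 3.734×10^-4 K/W
R_ceramic-fibre blanket = ln(81.5/31.5)/(2π×0.102×1) = 1.483 K/W
R_outer film = 1/(h_o·2πr_oL) = 1/(8.37×2π×0.0815×1) = 0.2333 K/W
R_total = 1.717 K/W
Q = ΔT/R_total = 186/1.717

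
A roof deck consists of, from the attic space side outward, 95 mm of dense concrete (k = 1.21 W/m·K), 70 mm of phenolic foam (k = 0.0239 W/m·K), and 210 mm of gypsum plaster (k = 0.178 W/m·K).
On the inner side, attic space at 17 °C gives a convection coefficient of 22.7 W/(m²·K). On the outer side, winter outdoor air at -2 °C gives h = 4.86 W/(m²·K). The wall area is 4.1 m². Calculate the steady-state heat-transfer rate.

Q ≈ 17.6 W

Thermal resistances in series:
R_inner film = 1/(h_i·A) = 1/(22.7×4.1) = 0.01074 K/W
R_dense concrete = L/(kA) = 0.095/(1.21×4.1) = 0.01915 K/W
R_phenolic foam = L/(kA) = 0.07/(0.0239×4.1) = 0.7144 K/W
R_gypsum plaster = L/(kA) = 0.21/(0.178×4.1) = 0.2878 K/W
R_outer film = 1/(h_o·A) = 1/(4.86×4.1) = 0.05019 K/W
R_total = 1.082 K/W
Q = ΔT / R_total = 19 / 1.082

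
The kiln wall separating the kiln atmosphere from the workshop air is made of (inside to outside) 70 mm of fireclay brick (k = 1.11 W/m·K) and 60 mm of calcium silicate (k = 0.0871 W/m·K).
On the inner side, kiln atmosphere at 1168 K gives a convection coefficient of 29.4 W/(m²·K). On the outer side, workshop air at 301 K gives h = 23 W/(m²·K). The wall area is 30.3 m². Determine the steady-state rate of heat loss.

Using the resistance-network approach (series):
R_inner film = 1/(h_i·A) = 1/(29.4×30.3) = 0.001123 K/W
R_fireclay brick = L/(kA) = 0.07/(1.11×30.3) = 0.002081 K/W
R_calcium silicate = L/(kA) = 0.06/(0.0871×30.3) = 0.02273 K/W
R_outer film = 1/(h_o·A) = 1/(23×30.3) = 0.001435 K/W
R_total = 0.02737 K/W
Q = ΔT / R_total = 867 / 0.02737

Q ≈ 31700 W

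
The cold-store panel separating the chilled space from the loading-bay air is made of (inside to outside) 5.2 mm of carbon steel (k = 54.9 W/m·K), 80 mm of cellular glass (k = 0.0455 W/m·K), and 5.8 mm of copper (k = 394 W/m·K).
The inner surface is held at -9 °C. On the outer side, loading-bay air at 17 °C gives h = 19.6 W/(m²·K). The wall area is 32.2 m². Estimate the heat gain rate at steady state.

Q ≈ 463 W

Series thermal resistances:
R_carbon steel = L/(kA) = 0.0052/(54.9×32.2) = 2.942×10^-6 K/W
R_cellular glass = L/(kA) = 0.08/(0.0455×32.2) = 0.0546 K/W
R_copper = L/(kA) = 0.0058/(394×32.2) = 4.572×10^-7 K/W
R_outer film = 1/(h_o·A) = 1/(19.6×32.2) = 0.001584 K/W
R_total = 0.05619 K/W
Q = ΔT / R_total = 26 / 0.05619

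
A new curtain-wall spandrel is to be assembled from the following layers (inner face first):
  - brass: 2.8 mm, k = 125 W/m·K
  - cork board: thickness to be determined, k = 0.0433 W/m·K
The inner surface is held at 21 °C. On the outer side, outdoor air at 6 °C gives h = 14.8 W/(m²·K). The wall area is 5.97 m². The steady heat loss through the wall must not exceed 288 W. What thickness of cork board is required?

L ≈ 10.5 mm

Model the wall as resistances in series:
R_brass = L/(kA) = 0.0028/(125×5.97) = 3.752×10^-6 K/W
R_outer film = 1/(h_o·A) = 1/(14.8×5.97) = 0.01132 K/W
Sum of the known resistances R_other = 0.01132 K/W
Required total resistance R_tot = ΔT/Q_allow = 15/288 = 0.05208 K/W
R_cork board = R_tot − R_other = 0.04076 K/W
L = R·k·A = 0.04076×0.0433×5.97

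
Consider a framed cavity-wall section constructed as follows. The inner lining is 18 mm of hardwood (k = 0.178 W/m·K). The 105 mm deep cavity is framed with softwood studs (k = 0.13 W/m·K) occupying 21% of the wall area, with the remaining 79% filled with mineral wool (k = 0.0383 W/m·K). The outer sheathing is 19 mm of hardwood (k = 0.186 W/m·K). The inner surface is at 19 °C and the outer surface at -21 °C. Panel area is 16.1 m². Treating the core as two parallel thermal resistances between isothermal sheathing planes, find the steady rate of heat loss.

Sheathing layers in series; stud and cavity paths in parallel between them.
R_inner = 0.018/(0.178×16.1) = 0.006281 K/W
R_stud  = 0.105/(0.13×0.21×16.1) = 0.2389 K/W
R_cav   = 0.105/(0.0383×0.79×16.1) = 0.2155 K/W
1/R_core = 1/R_stud + 1/R_cav → R_core = 0.1133 K/W
R_outer = 0.019/(0.186×16.1) = 0.006345 K/W
R_total = 0.1259 K/W
Q = ΔT/R_total = 40/0.1259

Q ≈ 318 W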